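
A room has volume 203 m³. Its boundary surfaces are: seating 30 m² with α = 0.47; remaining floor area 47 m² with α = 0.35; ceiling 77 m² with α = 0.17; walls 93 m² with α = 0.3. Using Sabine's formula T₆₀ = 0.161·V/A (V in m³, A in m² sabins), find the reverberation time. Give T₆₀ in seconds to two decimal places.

0.46 s

A = Σ Sᵢαᵢ = 30·0.47 + 47·0.35 + 77·0.17 + 93·0.3 = 71.54 m².
T₆₀ = 0.161·V/A = 0.161·203/71.54 = 0.457 s.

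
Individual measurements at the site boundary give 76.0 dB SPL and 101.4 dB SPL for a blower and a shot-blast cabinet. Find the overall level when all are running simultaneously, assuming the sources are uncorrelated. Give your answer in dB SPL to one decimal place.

Incoherent sources combine by intensity addition: L_total = 10·log₁₀(Σ 10^(L_i/10)).
Σ 10^(L/10) = 10^(76.0/10) + 10^(101.4/10) = 1.384e+10.
L_total = 10·log₁₀(1.384e+10) = 101.41 dB SPL.

101.4 dB SPL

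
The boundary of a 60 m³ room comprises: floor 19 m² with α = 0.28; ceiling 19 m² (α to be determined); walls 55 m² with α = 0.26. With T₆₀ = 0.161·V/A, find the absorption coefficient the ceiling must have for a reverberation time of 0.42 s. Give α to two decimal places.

Required total absorption A = 0.161·60/0.42 = 23.00 m².
Absorption from the other surfaces = 19·0.28 + 55·0.26 = 19.62 m², so the ceiling must supply 3.38 m² over 19 m².
α = 3.38/19 = 0.178.

0.18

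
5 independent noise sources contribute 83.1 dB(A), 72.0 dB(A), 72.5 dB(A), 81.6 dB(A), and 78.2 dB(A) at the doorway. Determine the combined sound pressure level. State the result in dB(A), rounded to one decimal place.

86.5 dB(A)

Incoherent sources combine by intensity addition: L_total = 10·log₁₀(Σ 10^(L_i/10)).
Σ 10^(L/10) = 10^(83.1/10) + 10^(72.0/10) + 10^(72.5/10) + 10^(81.6/10) + 10^(78.2/10) = 4.484e+08.
L_total = 10·log₁₀(4.484e+08) = 86.52 dB(A).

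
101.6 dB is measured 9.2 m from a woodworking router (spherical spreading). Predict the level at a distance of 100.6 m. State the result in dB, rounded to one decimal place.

80.8 dB

Spherical spreading from a point source gives a 20·log₁₀(r₂/r₁) drop.
L₂ = 101.6 − 20·log₁₀(100.6/9.2) = 101.6 − 20.776 = 80.82 dB.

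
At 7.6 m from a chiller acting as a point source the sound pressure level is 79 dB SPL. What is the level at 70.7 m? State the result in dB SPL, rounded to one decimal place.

59.6 dB SPL

Point-source attenuation: ΔL = 20·log₁₀(r₂/r₁) = 20·log₁₀(70.7/7.6) = 19.372 dB.
L₂ = 79 − 20·log₁₀(70.7/7.6) = 79 − 19.372 = 59.63 dB SPL.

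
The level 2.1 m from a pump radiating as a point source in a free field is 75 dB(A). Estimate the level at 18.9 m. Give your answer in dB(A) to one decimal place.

Spherical spreading from a point source gives a 20·log₁₀(r₂/r₁) drop.
L₂ = 75 − 20·log₁₀(18.9/2.1) = 75 − 19.085 = 55.92 dB(A).

55.9 dB(A)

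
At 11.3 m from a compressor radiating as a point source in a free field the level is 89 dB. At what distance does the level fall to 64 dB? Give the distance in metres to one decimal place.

For a point source L₁ − L₂ = 20·log₁₀(r₂/r₁), so r₂ = r₁·10^((L₁−L₂)/20).
r₂ = 11.3·10^((89−64)/20) = 11.3·10^(25.0/20) = 200.95 m.

200.9 m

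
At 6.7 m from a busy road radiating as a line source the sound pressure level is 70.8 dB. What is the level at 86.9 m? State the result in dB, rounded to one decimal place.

Line-source attenuation: ΔL = 10·log₁₀(r₂/r₁) = 10·log₁₀(86.9/6.7) = 11.129 dB.
L₂ = 70.8 − 10·log₁₀(86.9/6.7) = 70.8 − 11.129 = 59.67 dB.

59.7 dB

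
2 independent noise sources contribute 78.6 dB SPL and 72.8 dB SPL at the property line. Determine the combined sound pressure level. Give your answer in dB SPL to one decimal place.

For uncorrelated sources the intensities add, so convert each level to linear form, sum, and take 10·log₁₀ of the total.
Σ 10^(L/10) = 10^(78.6/10) + 10^(72.8/10) = 9.150e+07.
L_total = 10·log₁₀(9.150e+07) = 79.61 dB SPL.

79.6 dB SPL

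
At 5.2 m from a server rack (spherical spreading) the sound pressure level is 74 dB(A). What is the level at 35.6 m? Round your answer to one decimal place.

57.3 dB(A)

Spherical spreading from a point source gives a 20·log₁₀(r₂/r₁) drop.
L₂ = 74 − 20·log₁₀(35.6/5.2) = 74 − 16.709 = 57.29 dB(A).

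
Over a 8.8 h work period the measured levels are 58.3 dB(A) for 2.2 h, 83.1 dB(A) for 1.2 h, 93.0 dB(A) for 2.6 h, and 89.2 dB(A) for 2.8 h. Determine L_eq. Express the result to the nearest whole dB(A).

89 dB(A)

Weight each interval's intensity by its duration and average over T = 8.8 h:
Σ tᵢ·10^(Lᵢ/10) = 2.2·10^(58.3/10) + 1.2·10^(83.1/10) + 2.6·10^(93.0/10) + 2.8·10^(89.2/10) = 7.763e+09.
L_eq = 10·log₁₀(7.763e+09/8.8) = 89.46 dB(A).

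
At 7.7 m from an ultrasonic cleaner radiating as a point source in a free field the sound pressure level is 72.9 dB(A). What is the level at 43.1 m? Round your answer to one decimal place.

57.9 dB(A)

Point-source attenuation: ΔL = 20·log₁₀(r₂/r₁) = 20·log₁₀(43.1/7.7) = 14.960 dB.
L₂ = 72.9 − 20·log₁₀(43.1/7.7) = 72.9 − 14.960 = 57.94 dB(A).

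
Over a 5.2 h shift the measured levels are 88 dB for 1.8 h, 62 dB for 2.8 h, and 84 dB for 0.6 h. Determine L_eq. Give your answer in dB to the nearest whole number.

L_eq = 10·log₁₀[(1/T)·Σ tᵢ·10^(Lᵢ/10)] with T = 5.2 h.
Σ tᵢ·10^(Lᵢ/10) = 1.8·10^(88/10) + 2.8·10^(62/10) + 0.6·10^(84/10) = 1.291e+09.
L_eq = 10·log₁₀(1.291e+09/5.2) = 83.95 dB.

84 dB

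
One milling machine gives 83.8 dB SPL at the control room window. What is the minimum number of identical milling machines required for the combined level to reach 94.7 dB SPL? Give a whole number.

N identical sources give L₁ + 10·log₁₀ N, so require 10·log₁₀ N ≥ 94.7 − 83.8 = 10.9 dB.
N ≥ 10^(10.9/10) = 12.303, so N = 13.

13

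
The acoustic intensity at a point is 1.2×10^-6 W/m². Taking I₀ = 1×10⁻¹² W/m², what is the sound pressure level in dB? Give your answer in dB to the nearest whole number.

L = 10·log₁₀(I/I₀) = 10·log₁₀(1.2×10^-6/10⁻¹²) = 10·log₁₀(1.2×10^6).
L = 10·(0.0792 + 6) = 60.79 dB.

61 dB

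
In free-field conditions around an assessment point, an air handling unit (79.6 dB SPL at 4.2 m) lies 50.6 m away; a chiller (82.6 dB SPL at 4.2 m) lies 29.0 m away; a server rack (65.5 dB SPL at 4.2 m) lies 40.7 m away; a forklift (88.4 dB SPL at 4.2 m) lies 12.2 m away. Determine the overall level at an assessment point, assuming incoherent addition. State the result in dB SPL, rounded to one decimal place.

79.4 dB SPL

First find each source's level at the receiver (point-source: −20·log₁₀(r/r_ref)), then combine on an intensity basis.
air handling unit: 79.6 − 20·log₁₀(50.6/4.2) = 79.6 − 21.62 = 57.98 dB SPL.
chiller: 82.6 − 20·log₁₀(29.0/4.2) = 82.6 − 16.78 = 65.82 dB SPL.
server rack: 65.5 − 20·log₁₀(40.7/4.2) = 65.5 − 19.73 = 45.77 dB SPL.
forklift: 88.4 − 20·log₁₀(12.2/4.2) = 88.4 − 9.26 = 79.14 dB SPL.
Σ 10^(L/10) = 8.648e+07 → L_total = 10·log₁₀(8.648e+07) = 79.37 dB SPL.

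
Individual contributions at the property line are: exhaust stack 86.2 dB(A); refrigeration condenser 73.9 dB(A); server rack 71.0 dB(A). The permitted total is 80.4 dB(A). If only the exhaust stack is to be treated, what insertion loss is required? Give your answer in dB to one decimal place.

7.6 dB

Fixed contribution from the other sources: Σ 10^(L/10) = 10^(73.9/10) + 10^(71.0/10) = 3.714e+07 (75.70 dB(A)).
To meet 80.4 dB(A) overall, the treated exhaust stack may contribute at most 10^(80.4/10) − 3.714e+07 = 7.251e+07, i.e. 78.60 dB(A).
So the exhaust stack must be reduced from 86.2 to 78.60 dB(A): IL = 7.60 dB.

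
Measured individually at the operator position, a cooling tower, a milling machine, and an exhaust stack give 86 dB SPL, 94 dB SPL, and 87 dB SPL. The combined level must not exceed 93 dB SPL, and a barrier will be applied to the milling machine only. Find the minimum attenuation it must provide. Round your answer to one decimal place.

3.6 dB

The untreated sources together contribute 10^(86/10) + 10^(87/10) = 8.993e+08, i.e. 89.54 dB SPL.
To meet 93 dB SPL overall, the treated milling machine may contribute at most 10^(93/10) − 8.993e+08 = 1.096e+09, i.e. 90.40 dB SPL.
Required insertion loss = 94 − 90.40 = 3.60 dB.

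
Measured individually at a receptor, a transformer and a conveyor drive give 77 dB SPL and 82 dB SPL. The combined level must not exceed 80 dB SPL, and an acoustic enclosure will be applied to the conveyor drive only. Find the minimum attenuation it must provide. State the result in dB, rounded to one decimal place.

5.0 dB

Fixed contribution from the other source: Σ 10^(L/10) = 10^(77/10) = 5.012e+07 (77.00 dB SPL).
The limit corresponds to 10^(80/10) = 1.000e+08; subtracting the fixed part leaves 4.988e+07 for the conveyor drive, i.e. 76.98 dB SPL.
So the conveyor drive must be reduced from 82 to 76.98 dB SPL: IL = 5.02 dB.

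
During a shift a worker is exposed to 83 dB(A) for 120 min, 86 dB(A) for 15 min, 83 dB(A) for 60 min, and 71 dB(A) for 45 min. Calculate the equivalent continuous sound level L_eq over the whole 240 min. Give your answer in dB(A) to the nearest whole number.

L_eq = 10·log₁₀[(1/T)·Σ tᵢ·10^(Lᵢ/10)] with T = 240 min.
Σ tᵢ·10^(Lᵢ/10) = 120·10^(83/10) + 15·10^(86/10) + 60·10^(83/10) + 45·10^(71/10) = 4.245e+10.
L_eq = 10·log₁₀(4.245e+10/240) = 82.48 dB(A).

82 dB(A)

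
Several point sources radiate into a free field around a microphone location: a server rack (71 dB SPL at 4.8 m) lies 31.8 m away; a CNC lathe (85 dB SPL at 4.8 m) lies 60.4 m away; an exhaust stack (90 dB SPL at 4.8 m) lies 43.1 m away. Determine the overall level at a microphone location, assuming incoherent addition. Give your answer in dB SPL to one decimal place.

First find each source's level at the receiver (point-source: −20·log₁₀(r/r_ref)), then combine on an intensity basis.
server rack: 71 − 20·log₁₀(31.8/4.8) = 71 − 16.42 = 54.58 dB SPL.
CNC lathe: 85 − 20·log₁₀(60.4/4.8) = 85 − 22.00 = 63.00 dB SPL.
exhaust stack: 90 − 20·log₁₀(43.1/4.8) = 90 − 19.06 = 70.94 dB SPL.
Σ 10^(L/10) = 1.469e+07 → L_total = 10·log₁₀(1.469e+07) = 71.67 dB SPL.

71.7 dB SPL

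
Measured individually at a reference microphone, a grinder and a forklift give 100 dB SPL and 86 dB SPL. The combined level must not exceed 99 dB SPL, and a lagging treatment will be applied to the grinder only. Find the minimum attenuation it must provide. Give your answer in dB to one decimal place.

1.2 dB

Everything except the grinder sums to 10^(86/10) = 3.981e+08 in linear terms, 86.00 dB SPL.
To meet 99 dB SPL overall, the treated grinder may contribute at most 10^(99/10) − 3.981e+08 = 7.545e+09, i.e. 98.78 dB SPL.
So the grinder must be reduced from 100 to 98.78 dB SPL: IL = 1.22 dB.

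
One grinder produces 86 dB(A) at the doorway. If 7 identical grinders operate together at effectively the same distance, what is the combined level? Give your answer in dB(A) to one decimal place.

L_total = L₁ + 10·log₁₀ N for N identical incoherent sources.
L_total = 86 + 10·log₁₀(7) = 86 + 8.451 = 94.45 dB(A).

94.5 dB(A)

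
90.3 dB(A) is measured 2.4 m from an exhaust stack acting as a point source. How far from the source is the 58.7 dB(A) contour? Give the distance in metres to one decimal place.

For a point source L₁ − L₂ = 20·log₁₀(r₂/r₁), so r₂ = r₁·10^((L₁−L₂)/20).
r₂ = 2.4·10^((90.3−58.7)/20) = 2.4·10^(31.6/20) = 91.25 m.

91.2 m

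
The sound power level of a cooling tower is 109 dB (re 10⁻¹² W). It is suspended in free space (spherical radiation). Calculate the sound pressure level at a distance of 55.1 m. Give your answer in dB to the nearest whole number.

63 dB

Free-field spherical radiation: L_p = L_w − 10·log₁₀(4π·r²), r = 55.1 m.
4π·r² = 3.815e+04 m², 10·log₁₀ of that is 45.815 dB.
L_p = 109 − 45.815 = 63.18 dB.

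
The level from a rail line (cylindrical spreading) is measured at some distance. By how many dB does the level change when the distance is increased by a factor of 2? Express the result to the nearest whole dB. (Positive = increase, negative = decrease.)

-3 dB

With cylindrical spreading the level changes by −10·log₁₀(r₂/r₁).
ΔL = −10·log₁₀(2) = -3.01 dB.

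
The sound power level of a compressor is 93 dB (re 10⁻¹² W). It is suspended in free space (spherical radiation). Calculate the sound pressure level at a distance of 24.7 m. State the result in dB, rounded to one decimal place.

L_p = L_w − 10·log₁₀(4π·r²) with r = 24.7 m.
4π·r² = 7667 m², 10·log₁₀ of that is 38.846 dB.
L_p = 93 − 38.846 = 54.15 dB.

54.2 dB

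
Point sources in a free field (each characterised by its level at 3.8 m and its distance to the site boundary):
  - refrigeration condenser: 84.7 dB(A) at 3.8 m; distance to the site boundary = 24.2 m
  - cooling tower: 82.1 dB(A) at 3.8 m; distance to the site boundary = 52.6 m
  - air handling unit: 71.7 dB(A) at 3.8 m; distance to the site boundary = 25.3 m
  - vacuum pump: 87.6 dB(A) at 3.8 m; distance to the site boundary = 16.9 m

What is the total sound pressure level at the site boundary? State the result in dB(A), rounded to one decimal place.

First find each source's level at the receiver (point-source: −20·log₁₀(r/r_ref)), then combine on an intensity basis.
refrigeration condenser: 84.7 − 20·log₁₀(24.2/3.8) = 84.7 − 16.08 = 68.62 dB(A).
cooling tower: 82.1 − 20·log₁₀(52.6/3.8) = 82.1 − 22.82 = 59.28 dB(A).
air handling unit: 71.7 − 20·log₁₀(25.3/3.8) = 71.7 − 16.47 = 55.23 dB(A).
vacuum pump: 87.6 − 20·log₁₀(16.9/3.8) = 87.6 − 12.96 = 74.64 dB(A).
Σ 10^(L/10) = 3.755e+07 → L_total = 10·log₁₀(3.755e+07) = 75.75 dB(A).

75.7 dB(A)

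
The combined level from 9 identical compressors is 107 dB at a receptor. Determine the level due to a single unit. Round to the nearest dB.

97 dB

9 equal contributions raise the level by 10·log₁₀ 9 = 9.542 dB, so each unit alone gives 107 − 9.542.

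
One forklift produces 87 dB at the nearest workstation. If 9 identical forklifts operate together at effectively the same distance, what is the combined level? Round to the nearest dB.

97 dB

L_total = L₁ + 10·log₁₀ N for N identical incoherent sources.
L_total = 87 + 10·log₁₀(9) = 87 + 9.542 = 96.54 dB.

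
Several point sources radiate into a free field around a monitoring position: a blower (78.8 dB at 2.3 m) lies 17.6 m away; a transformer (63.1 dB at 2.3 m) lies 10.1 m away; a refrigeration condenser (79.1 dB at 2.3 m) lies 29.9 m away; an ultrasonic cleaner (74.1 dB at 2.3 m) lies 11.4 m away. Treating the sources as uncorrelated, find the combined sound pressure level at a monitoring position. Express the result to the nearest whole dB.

Propagate each source to the receiver with L = L_ref − 20·log₁₀(r/r_ref), then add intensities.
blower: 78.8 − 20·log₁₀(17.6/2.3) = 78.8 − 17.68 = 61.12 dB.
transformer: 63.1 − 20·log₁₀(10.1/2.3) = 63.1 − 12.85 = 50.25 dB.
refrigeration condenser: 79.1 − 20·log₁₀(29.9/2.3) = 79.1 − 22.28 = 56.82 dB.
ultrasonic cleaner: 74.1 − 20·log₁₀(11.4/2.3) = 74.1 − 13.90 = 60.20 dB.
Σ 10^(L/10) = 2.929e+06 → L_total = 10·log₁₀(2.929e+06) = 64.67 dB.

65 dB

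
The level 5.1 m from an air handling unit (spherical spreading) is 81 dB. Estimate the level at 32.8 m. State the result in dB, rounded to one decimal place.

64.8 dB

For a point source, L₂ = L₁ − 20·log₁₀(r₂/r₁).
L₂ = 81 − 20·log₁₀(32.8/5.1) = 81 − 16.166 = 64.83 dB.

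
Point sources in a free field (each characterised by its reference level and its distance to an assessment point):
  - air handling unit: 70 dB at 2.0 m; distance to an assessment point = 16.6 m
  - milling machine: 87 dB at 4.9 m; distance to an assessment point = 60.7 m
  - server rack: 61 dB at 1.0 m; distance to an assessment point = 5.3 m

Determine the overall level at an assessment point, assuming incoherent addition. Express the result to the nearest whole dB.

Apply inverse-square spreading to bring every level to the receiver, then sum 10^(L/10).
air handling unit: 70 − 20·log₁₀(16.6/2.0) = 70 − 18.38 = 51.62 dB.
milling machine: 87 − 20·log₁₀(60.7/4.9) = 87 − 21.86 = 65.14 dB.
server rack: 61 − 20·log₁₀(5.3/1.0) = 61 − 14.49 = 46.51 dB.
Σ 10^(L/10) = 3.456e+06 → L_total = 10·log₁₀(3.456e+06) = 65.39 dB.

65 dB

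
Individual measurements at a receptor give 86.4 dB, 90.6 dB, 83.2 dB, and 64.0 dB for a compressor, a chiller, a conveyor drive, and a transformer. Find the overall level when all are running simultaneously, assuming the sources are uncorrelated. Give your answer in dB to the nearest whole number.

Incoherent sources combine by intensity addition: L_total = 10·log₁₀(Σ 10^(L_i/10)).
Σ 10^(L/10) = 10^(86.4/10) + 10^(90.6/10) + 10^(83.2/10) + 10^(64.0/10) = 1.796e+09.
L_total = 10·log₁₀(1.796e+09) = 92.54 dB.

93 dB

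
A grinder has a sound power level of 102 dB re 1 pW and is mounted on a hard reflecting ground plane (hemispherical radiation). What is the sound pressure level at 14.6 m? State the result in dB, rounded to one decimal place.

L_p = L_w − 10·log₁₀(2π·r²) with r = 14.6 m.
2π·r² = 1339 m², 10·log₁₀ of that is 31.269 dB.
L_p = 102 − 31.269 = 70.73 dB.

70.7 dB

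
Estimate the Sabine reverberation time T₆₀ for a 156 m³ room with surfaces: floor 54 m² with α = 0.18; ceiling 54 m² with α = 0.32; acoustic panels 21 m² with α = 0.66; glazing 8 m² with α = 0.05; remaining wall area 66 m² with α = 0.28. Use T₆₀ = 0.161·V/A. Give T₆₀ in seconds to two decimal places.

A = Σ Sᵢαᵢ = 54·0.18 + 54·0.32 + 21·0.66 + 8·0.05 + 66·0.28 = 59.74 m².
T₆₀ = 0.161·V/A = 0.161·156/59.74 = 0.420 s.

0.42 s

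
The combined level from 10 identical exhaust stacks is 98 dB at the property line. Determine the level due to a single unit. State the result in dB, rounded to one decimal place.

88.0 dB

For N identical incoherent sources L_total = L₁ + 10·log₁₀ N, so L₁ = 98 − 10·log₁₀(10) = 98 − 10.000.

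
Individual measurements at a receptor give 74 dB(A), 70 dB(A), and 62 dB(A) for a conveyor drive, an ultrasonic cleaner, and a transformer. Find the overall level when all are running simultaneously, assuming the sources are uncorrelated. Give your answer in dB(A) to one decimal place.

Incoherent sources combine by intensity addition: L_total = 10·log₁₀(Σ 10^(L_i/10)).
Σ 10^(L/10) = 10^(74/10) + 10^(70/10) + 10^(62/10) = 3.670e+07.
L_total = 10·log₁₀(3.670e+07) = 75.65 dB(A).

75.6 dB(A)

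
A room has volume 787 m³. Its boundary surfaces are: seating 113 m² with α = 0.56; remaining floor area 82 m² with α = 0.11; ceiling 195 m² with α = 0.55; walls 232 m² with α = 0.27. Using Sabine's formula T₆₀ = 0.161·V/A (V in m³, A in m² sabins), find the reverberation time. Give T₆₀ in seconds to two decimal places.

0.52 s

Summing Sᵢαᵢ: 113·0.56 + 82·0.11 + 195·0.55 + 232·0.27 = 242.19 m².
T₆₀ = 0.161 × 787 / 242.19 = 0.523 s.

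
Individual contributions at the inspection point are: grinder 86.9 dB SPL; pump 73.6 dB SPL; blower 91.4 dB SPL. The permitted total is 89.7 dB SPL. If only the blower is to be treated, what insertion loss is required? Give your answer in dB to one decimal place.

5.2 dB

Fixed contribution from the other sources: Σ 10^(L/10) = 10^(86.9/10) + 10^(73.6/10) = 5.127e+08 (87.10 dB SPL).
The limit corresponds to 10^(89.7/10) = 9.333e+08; subtracting the fixed part leaves 4.206e+08 for the blower, i.e. 86.24 dB SPL.
So the blower must be reduced from 91.4 to 86.24 dB SPL: IL = 5.16 dB.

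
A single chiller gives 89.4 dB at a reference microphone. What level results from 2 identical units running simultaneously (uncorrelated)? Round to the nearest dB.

92 dB

N identical incoherent sources raise the level by 10·log₁₀ N.
L_total = 89.4 + 10·log₁₀(2) = 89.4 + 3.010 = 92.41 dB.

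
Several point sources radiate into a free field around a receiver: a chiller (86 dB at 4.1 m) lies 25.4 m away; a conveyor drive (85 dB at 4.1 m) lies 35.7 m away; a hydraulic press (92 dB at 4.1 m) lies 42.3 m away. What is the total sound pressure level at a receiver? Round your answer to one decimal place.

First find each source's level at the receiver (point-source: −20·log₁₀(r/r_ref)), then combine on an intensity basis.
chiller: 86 − 20·log₁₀(25.4/4.1) = 86 − 15.84 = 70.16 dB.
conveyor drive: 85 − 20·log₁₀(35.7/4.1) = 85 − 18.80 = 66.20 dB.
hydraulic press: 92 − 20·log₁₀(42.3/4.1) = 92 − 20.27 = 71.73 dB.
Σ 10^(L/10) = 2.943e+07 → L_total = 10·log₁₀(2.943e+07) = 74.69 dB.

74.7 dB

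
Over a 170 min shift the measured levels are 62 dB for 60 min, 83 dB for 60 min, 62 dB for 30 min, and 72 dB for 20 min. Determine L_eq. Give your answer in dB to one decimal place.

78.6 dB

The energy average is taken in the linear domain: L_eq = 10·log₁₀[(Σ tᵢ·10^(Lᵢ/10))/T], T = 170 min.
Σ tᵢ·10^(Lᵢ/10) = 60·10^(62/10) + 60·10^(83/10) + 30·10^(62/10) + 20·10^(72/10) = 1.243e+10.
L_eq = 10·log₁₀(1.243e+10/170) = 78.64 dB.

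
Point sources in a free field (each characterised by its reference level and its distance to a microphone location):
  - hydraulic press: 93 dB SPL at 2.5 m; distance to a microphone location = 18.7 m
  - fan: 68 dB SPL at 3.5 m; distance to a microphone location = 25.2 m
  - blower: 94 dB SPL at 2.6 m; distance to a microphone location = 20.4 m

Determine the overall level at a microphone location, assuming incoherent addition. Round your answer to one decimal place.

Propagate each source to the receiver with L = L_ref − 20·log₁₀(r/r_ref), then add intensities.
hydraulic press: 93 − 20·log₁₀(18.7/2.5) = 93 − 17.48 = 75.52 dB SPL.
fan: 68 − 20·log₁₀(25.2/3.5) = 68 − 17.15 = 50.85 dB SPL.
blower: 94 − 20·log₁₀(20.4/2.6) = 94 − 17.89 = 76.11 dB SPL.
Σ 10^(L/10) = 7.659e+07 → L_total = 10·log₁₀(7.659e+07) = 78.84 dB SPL.

78.8 dB SPL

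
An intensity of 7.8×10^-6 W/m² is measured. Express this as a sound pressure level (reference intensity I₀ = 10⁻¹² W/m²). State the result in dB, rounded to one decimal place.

68.9 dB

I/I₀ = 7.8×10^-6/10⁻¹² = 7.8×10^6, and L = 10·log₁₀(I/I₀).
L = 10·(0.8921 + 6) = 68.92 dB.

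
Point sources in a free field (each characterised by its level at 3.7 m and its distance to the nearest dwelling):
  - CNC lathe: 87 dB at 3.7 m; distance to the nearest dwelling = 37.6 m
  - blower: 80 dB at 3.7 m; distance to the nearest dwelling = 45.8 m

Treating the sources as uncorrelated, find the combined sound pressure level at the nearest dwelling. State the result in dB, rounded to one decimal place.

67.4 dB

Apply inverse-square spreading to bring every level to the receiver, then sum 10^(L/10).
CNC lathe: 87 − 20·log₁₀(37.6/3.7) = 87 − 20.14 = 66.86 dB.
blower: 80 − 20·log₁₀(45.8/3.7) = 80 − 21.85 = 58.15 dB.
Σ 10^(L/10) = 5.506e+06 → L_total = 10·log₁₀(5.506e+06) = 67.41 dB.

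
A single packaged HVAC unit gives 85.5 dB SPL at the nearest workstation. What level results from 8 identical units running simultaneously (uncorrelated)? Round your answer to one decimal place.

L_total = L₁ + 10·log₁₀ N for N identical incoherent sources.
L_total = 85.5 + 10·log₁₀(8) = 85.5 + 9.031 = 94.53 dB SPL.

94.5 dB SPL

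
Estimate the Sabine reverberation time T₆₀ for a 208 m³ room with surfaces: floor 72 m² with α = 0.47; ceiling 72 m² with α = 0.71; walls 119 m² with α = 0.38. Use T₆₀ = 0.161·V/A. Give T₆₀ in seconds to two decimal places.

A = Σ Sᵢαᵢ = 72·0.47 + 72·0.71 + 119·0.38 = 130.18 m².
T₆₀ = 0.161 × 208 / 130.18 = 0.257 s.

0.26 s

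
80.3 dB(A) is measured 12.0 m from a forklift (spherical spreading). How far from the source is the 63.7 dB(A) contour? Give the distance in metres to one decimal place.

The 16.6 dB drop corresponds to a distance ratio of 10^(16.6/20) for a point source.
r₂ = 12.0·10^((80.3−63.7)/20) = 12.0·10^(16.6/20) = 81.13 m.

81.1 m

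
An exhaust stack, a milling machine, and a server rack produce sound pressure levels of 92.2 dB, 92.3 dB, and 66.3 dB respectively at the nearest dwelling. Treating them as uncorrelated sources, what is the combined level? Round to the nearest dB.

95 dB

Incoherent sources combine by intensity addition: L_total = 10·log₁₀(Σ 10^(L_i/10)).
Σ 10^(L/10) = 10^(92.2/10) + 10^(92.3/10) + 10^(66.3/10) = 3.362e+09.
L_total = 10·log₁₀(3.362e+09) = 95.27 dB.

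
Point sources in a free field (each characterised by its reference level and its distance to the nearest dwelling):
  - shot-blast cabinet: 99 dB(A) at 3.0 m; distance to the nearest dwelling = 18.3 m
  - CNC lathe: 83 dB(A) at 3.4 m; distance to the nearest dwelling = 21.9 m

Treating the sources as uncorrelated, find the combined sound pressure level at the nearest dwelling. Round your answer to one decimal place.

83.4 dB(A)

Apply inverse-square spreading to bring every level to the receiver, then sum 10^(L/10).
shot-blast cabinet: 99 − 20·log₁₀(18.3/3.0) = 99 − 15.71 = 83.29 dB(A).
CNC lathe: 83 − 20·log₁₀(21.9/3.4) = 83 − 16.18 = 66.82 dB(A).
Σ 10^(L/10) = 2.183e+08 → L_total = 10·log₁₀(2.183e+08) = 83.39 dB(A).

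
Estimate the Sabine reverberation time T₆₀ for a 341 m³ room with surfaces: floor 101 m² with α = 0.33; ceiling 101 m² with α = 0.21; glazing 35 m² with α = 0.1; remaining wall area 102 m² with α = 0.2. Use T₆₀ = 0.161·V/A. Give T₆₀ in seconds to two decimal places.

0.70 s

Total absorption A = 101·0.33 + 101·0.21 + 35·0.1 + 102·0.2 = 78.44 m² sabins.
T₆₀ = 0.161 × 341 / 78.44 = 0.700 s.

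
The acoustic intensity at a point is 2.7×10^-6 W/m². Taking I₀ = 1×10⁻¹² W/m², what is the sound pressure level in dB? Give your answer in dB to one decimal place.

Dividing by I₀ shifts the exponent by 12: I/I₀ = 2.7×10^6.
L = 10·(0.4314 + 6) = 64.31 dB.

64.3 dB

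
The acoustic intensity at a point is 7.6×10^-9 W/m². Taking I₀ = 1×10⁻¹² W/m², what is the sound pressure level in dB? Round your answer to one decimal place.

38.8 dB

L = 10·log₁₀(I/I₀) = 10·log₁₀(7.6×10^-9/10⁻¹²) = 10·log₁₀(7.6×10^3).
L = 10·(0.8808 + 3) = 38.81 dB.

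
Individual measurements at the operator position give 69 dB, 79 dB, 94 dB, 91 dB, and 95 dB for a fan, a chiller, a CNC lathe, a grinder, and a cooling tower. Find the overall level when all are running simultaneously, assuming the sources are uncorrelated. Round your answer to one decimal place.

98.5 dB

For uncorrelated sources the intensities add, so convert each level to linear form, sum, and take 10·log₁₀ of the total.
Σ 10^(L/10) = 10^(69/10) + 10^(79/10) + 10^(94/10) + 10^(91/10) + 10^(95/10) = 7.020e+09.
L_total = 10·log₁₀(7.020e+09) = 98.46 dB.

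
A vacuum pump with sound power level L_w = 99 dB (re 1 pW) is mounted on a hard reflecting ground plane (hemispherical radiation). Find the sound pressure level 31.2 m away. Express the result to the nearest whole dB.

The power spreads over a hemisphere of area 2π·r², so L_p = L_w − 10·log₁₀(2π·r²).
2π·r² = 6116 m², 10·log₁₀ of that is 37.865 dB.
L_p = 99 − 37.865 = 61.14 dB.

61 dB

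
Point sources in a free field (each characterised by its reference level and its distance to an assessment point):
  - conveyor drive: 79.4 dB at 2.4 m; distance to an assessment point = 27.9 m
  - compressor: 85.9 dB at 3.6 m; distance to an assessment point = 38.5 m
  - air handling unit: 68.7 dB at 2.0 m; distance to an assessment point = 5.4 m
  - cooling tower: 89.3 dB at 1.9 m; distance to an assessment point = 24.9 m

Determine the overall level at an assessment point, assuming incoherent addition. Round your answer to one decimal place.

70.0 dB

Propagate each source to the receiver with L = L_ref − 20·log₁₀(r/r_ref), then add intensities.
conveyor drive: 79.4 − 20·log₁₀(27.9/2.4) = 79.4 − 21.31 = 58.09 dB.
compressor: 85.9 − 20·log₁₀(38.5/3.6) = 85.9 − 20.58 = 65.32 dB.
air handling unit: 68.7 − 20·log₁₀(5.4/2.0) = 68.7 − 8.63 = 60.07 dB.
cooling tower: 89.3 − 20·log₁₀(24.9/1.9) = 89.3 − 22.35 = 66.95 dB.
Σ 10^(L/10) = 1.002e+07 → L_total = 10·log₁₀(1.002e+07) = 70.01 dB.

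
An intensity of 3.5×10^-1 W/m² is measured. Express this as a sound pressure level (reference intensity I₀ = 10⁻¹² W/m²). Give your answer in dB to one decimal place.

115.4 dB

I/I₀ = 3.5×10^-1/10⁻¹² = 3.5×10^11, and L = 10·log₁₀(I/I₀).
L = 10·(0.5441 + 11) = 115.44 dB.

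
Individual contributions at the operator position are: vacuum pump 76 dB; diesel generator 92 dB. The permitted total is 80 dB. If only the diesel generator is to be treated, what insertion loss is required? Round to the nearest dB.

14 dB

Fixed contribution from the other source: Σ 10^(L/10) = 10^(76/10) = 3.981e+07 (76.00 dB).
To meet 80 dB overall, the treated diesel generator may contribute at most 10^(80/10) − 3.981e+07 = 6.019e+07, i.e. 77.80 dB.
So the diesel generator must be reduced from 92 to 77.80 dB: IL = 14.20 dB.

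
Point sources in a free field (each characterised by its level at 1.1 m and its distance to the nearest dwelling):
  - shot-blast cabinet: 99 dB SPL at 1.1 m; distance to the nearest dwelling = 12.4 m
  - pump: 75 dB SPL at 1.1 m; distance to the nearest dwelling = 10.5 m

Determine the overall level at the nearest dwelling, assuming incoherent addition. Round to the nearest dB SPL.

Propagate each source to the receiver with L = L_ref − 20·log₁₀(r/r_ref), then add intensities.
shot-blast cabinet: 99 − 20·log₁₀(12.4/1.1) = 99 − 21.04 = 77.96 dB SPL.
pump: 75 − 20·log₁₀(10.5/1.1) = 75 − 19.60 = 55.40 dB SPL.
Σ 10^(L/10) = 6.286e+07 → L_total = 10·log₁₀(6.286e+07) = 77.98 dB SPL.

78 dB SPL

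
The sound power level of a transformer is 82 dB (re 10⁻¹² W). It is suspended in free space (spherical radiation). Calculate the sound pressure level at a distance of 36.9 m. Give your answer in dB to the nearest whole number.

40 dB

Free-field spherical radiation: L_p = L_w − 10·log₁₀(4π·r²), r = 36.9 m.
4π·r² = 1.711e+04 m², 10·log₁₀ of that is 42.333 dB.
L_p = 82 − 42.333 = 39.67 dB.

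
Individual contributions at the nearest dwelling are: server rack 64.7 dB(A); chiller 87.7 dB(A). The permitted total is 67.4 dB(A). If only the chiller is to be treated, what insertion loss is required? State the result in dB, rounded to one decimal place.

The untreated sources together contribute 10^(64.7/10) = 2.951e+06, i.e. 64.70 dB(A).
To meet 67.4 dB(A) overall, the treated chiller may contribute at most 10^(67.4/10) − 2.951e+06 = 2.544e+06, i.e. 64.06 dB(A).
So the chiller must be reduced from 87.7 to 64.06 dB(A): IL = 23.64 dB.

23.6 dB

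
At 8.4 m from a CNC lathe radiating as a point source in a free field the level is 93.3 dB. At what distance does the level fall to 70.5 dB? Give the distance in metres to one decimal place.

Point-source spreading drops the level by 20·log₁₀(r₂/r₁); inverting, r₂/r₁ = 10^(ΔL/20).
r₂ = 8.4·10^((93.3−70.5)/20) = 8.4·10^(22.8/20) = 115.95 m.

116.0 m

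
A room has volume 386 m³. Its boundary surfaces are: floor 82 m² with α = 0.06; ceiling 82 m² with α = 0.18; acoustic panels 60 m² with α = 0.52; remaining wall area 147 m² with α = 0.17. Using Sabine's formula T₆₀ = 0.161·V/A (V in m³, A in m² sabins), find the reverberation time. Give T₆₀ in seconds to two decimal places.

Summing Sᵢαᵢ: 82·0.06 + 82·0.18 + 60·0.52 + 147·0.17 = 75.87 m².
T₆₀ = 0.161 × 386 / 75.87 = 0.819 s.

0.82 s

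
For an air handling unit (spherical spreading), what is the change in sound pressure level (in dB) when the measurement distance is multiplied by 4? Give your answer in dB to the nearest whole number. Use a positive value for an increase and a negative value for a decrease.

-12 dB

With spherical spreading the level changes by −20·log₁₀(r₂/r₁).
ΔL = −20·log₁₀(4) = -12.04 dB.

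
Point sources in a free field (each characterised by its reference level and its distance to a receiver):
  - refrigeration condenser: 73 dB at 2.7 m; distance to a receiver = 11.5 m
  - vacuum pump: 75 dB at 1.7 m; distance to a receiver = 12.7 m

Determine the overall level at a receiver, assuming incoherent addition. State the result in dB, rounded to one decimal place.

62.2 dB

First find each source's level at the receiver (point-source: −20·log₁₀(r/r_ref)), then combine on an intensity basis.
refrigeration condenser: 73 − 20·log₁₀(11.5/2.7) = 73 − 12.59 = 60.41 dB.
vacuum pump: 75 − 20·log₁₀(12.7/1.7) = 75 − 17.47 = 57.53 dB.
Σ 10^(L/10) = 1.666e+06 → L_total = 10·log₁₀(1.666e+06) = 62.22 dB.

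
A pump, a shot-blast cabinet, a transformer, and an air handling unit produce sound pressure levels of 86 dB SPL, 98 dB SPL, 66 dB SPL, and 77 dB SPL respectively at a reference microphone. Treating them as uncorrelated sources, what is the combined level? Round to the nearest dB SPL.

For uncorrelated sources the intensities add, so convert each level to linear form, sum, and take 10·log₁₀ of the total.
Σ 10^(L/10) = 10^(86/10) + 10^(98/10) + 10^(66/10) + 10^(77/10) = 6.762e+09.
L_total = 10·log₁₀(6.762e+09) = 98.30 dB SPL.

98 dB SPL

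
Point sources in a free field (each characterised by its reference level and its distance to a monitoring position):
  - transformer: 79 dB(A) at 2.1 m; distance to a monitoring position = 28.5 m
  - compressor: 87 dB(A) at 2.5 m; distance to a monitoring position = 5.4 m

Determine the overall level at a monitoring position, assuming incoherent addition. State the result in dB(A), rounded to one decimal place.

Propagate each source to the receiver with L = L_ref − 20·log₁₀(r/r_ref), then add intensities.
transformer: 79 − 20·log₁₀(28.5/2.1) = 79 − 22.65 = 56.35 dB(A).
compressor: 87 − 20·log₁₀(5.4/2.5) = 87 − 6.69 = 80.31 dB(A).
Σ 10^(L/10) = 1.079e+08 → L_total = 10·log₁₀(1.079e+08) = 80.33 dB(A).

80.3 dB(A)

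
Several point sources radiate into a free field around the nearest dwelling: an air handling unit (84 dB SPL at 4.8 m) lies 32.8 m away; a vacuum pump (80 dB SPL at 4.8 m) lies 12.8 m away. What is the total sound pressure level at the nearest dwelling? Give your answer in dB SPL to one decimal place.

Propagate each source to the receiver with L = L_ref − 20·log₁₀(r/r_ref), then add intensities.
air handling unit: 84 − 20·log₁₀(32.8/4.8) = 84 − 16.69 = 67.31 dB SPL.
vacuum pump: 80 − 20·log₁₀(12.8/4.8) = 80 − 8.52 = 71.48 dB SPL.
Σ 10^(L/10) = 1.944e+07 → L_total = 10·log₁₀(1.944e+07) = 72.89 dB SPL.

72.9 dB SPL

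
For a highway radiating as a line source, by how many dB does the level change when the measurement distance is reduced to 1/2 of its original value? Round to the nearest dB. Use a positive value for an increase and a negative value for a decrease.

Line-source spreading: ΔL = −10·log₁₀(r₂/r₁).
ΔL = −10·log₁₀(0.5) = +3.01 dB.

+3 dB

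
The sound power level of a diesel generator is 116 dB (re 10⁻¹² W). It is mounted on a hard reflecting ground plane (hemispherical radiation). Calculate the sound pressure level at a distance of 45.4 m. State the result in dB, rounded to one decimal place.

L_p = L_w − 10·log₁₀(2π·r²) with r = 45.4 m.
2π·r² = 1.295e+04 m², 10·log₁₀ of that is 41.123 dB.
L_p = 116 − 41.123 = 74.88 dB.

74.9 dB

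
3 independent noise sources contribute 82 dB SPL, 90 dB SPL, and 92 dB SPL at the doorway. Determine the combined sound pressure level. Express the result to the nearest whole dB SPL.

For uncorrelated sources the intensities add, so convert each level to linear form, sum, and take 10·log₁₀ of the total.
Σ 10^(L/10) = 10^(82/10) + 10^(90/10) + 10^(92/10) = 2.743e+09.
L_total = 10·log₁₀(2.743e+09) = 94.38 dB SPL.

94 dB SPL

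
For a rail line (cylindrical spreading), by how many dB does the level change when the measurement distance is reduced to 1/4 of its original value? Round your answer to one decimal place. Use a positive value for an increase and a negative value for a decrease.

+6.0 dB

With cylindrical spreading the level changes by −10·log₁₀(r₂/r₁).
ΔL = −10·log₁₀(0.25) = +6.02 dB.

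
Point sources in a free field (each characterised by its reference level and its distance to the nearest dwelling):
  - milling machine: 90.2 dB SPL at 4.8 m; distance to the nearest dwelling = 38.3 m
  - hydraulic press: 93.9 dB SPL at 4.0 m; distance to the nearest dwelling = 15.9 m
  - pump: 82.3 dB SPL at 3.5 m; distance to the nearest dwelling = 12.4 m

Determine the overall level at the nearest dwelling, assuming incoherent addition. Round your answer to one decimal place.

First find each source's level at the receiver (point-source: −20·log₁₀(r/r_ref)), then combine on an intensity basis.
milling machine: 90.2 − 20·log₁₀(38.3/4.8) = 90.2 − 18.04 = 72.16 dB SPL.
hydraulic press: 93.9 − 20·log₁₀(15.9/4.0) = 93.9 − 11.99 = 81.91 dB SPL.
pump: 82.3 − 20·log₁₀(12.4/3.5) = 82.3 − 10.99 = 71.31 dB SPL.
Σ 10^(L/10) = 1.853e+08 → L_total = 10·log₁₀(1.853e+08) = 82.68 dB SPL.

82.7 dB SPL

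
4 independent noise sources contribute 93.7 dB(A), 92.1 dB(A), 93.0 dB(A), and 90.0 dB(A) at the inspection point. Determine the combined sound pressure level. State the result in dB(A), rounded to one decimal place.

98.4 dB(A)

Incoherent sources combine by intensity addition: L_total = 10·log₁₀(Σ 10^(L_i/10)).
Σ 10^(L/10) = 10^(93.7/10) + 10^(92.1/10) + 10^(93.0/10) + 10^(90.0/10) = 6.961e+09.
L_total = 10·log₁₀(6.961e+09) = 98.43 dB(A).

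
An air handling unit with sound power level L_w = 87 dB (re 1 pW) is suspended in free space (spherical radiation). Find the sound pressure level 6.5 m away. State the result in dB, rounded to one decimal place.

59.7 dB

Free-field spherical radiation: L_p = L_w − 10·log₁₀(4π·r²), r = 6.5 m.
4π·r² = 530.9 m², 10·log₁₀ of that is 27.250 dB.
L_p = 87 − 27.250 = 59.75 dB.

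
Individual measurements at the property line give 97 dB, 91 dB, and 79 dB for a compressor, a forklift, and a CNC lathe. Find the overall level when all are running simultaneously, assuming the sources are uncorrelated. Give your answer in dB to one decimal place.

Incoherent sources combine by intensity addition: L_total = 10·log₁₀(Σ 10^(L_i/10)).
Σ 10^(L/10) = 10^(97/10) + 10^(91/10) + 10^(79/10) = 6.350e+09.
L_total = 10·log₁₀(6.350e+09) = 98.03 dB.

98.0 dB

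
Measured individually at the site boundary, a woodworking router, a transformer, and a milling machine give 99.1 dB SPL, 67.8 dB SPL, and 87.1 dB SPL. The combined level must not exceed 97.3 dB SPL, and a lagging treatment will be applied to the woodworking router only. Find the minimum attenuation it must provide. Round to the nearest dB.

Everything except the woodworking router sums to 10^(67.8/10) + 10^(87.1/10) = 5.189e+08 in linear terms, 87.15 dB SPL.
The limit corresponds to 10^(97.3/10) = 5.370e+09; subtracting the fixed part leaves 4.851e+09 for the woodworking router, i.e. 96.86 dB SPL.
Required insertion loss = 99.1 − 96.86 = 2.24 dB.

2 dB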